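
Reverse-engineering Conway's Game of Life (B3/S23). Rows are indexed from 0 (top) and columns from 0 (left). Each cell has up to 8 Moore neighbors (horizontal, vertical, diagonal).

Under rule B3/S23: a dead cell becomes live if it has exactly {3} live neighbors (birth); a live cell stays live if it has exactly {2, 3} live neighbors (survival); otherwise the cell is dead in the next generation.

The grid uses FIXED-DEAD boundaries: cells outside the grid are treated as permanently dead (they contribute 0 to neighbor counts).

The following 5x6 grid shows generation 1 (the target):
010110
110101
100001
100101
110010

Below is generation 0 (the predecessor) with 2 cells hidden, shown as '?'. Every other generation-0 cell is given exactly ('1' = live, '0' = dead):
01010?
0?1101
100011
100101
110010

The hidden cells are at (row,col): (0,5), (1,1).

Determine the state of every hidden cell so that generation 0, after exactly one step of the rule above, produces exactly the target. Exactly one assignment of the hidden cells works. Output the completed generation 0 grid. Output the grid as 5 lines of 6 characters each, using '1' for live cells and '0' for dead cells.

Answer: 010100
011101
100011
100101
110010

Derivation:
Hidden generation-0 cells (in order): (0,5), (1,1).
A hidden cell only influences target cells in its own 3x3 neighborhood. Try each of the 2^2 = 4 assignments, step the completed generation 0 forward once under B3/S23, and compare with the target:
  (0,5)=0 (1,1)=0 -> step gives (0,1)='0' but target has '1' -> reject
  (0,5)=0 (1,1)=1 -> step reproduces the target at every cell -> ACCEPT
  (0,5)=1 (1,1)=0 -> step gives (0,1)='0' but target has '1' -> reject
  (0,5)=1 (1,1)=1 -> step gives (0,4)='0' but target has '1' -> reject
Unique solution: (0,5)=dead, (1,1)=live.
Check: live-neighbor counts of every cell in the completed generation 0:
225231
334352
244453
342253
222222
Applying B3/S23 to generation 0 with these counts gives:
010110
110101
100001
100101
110010
which matches the target exactly.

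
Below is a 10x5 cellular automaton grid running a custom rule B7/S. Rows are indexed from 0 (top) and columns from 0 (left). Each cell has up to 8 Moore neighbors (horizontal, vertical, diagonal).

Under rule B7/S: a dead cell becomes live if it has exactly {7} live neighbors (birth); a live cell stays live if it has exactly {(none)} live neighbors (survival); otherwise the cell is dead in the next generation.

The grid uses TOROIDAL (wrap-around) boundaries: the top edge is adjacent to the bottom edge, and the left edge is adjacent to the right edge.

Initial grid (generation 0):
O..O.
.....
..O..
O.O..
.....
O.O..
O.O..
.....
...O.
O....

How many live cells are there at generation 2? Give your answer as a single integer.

Answer: 0

Derivation:
Simulating step by step:
Generation 0 (given above): 11 live cells
Generation 1: 0 live cells
.....
.....
.....
.....
.....
.....
.....
.....
.....
.....
Generation 2: 0 live cells
.....
.....
.....
.....
.....
.....
.....
.....
.....
.....
Population at generation 2: 0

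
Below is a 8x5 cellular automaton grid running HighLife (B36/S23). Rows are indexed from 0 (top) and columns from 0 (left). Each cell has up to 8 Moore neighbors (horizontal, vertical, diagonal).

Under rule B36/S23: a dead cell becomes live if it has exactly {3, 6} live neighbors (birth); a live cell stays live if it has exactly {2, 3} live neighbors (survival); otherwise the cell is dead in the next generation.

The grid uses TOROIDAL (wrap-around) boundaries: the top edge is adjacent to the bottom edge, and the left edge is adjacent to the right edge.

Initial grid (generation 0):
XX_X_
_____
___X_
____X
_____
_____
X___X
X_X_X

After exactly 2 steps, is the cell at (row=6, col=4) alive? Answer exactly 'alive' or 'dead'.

Simulating step by step:
Generation 0 (given above): 10 live cells
Generation 1: 11 live cells
XXXX_
__X_X
_____
_____
_____
_____
XX_XX
__X__
Generation 2: 13 live cells
X___X
X_X_X
_____
_____
_____
X___X
XXXXX
_X___

Cell (6,4) at generation 2: 1 -> alive

Answer: alive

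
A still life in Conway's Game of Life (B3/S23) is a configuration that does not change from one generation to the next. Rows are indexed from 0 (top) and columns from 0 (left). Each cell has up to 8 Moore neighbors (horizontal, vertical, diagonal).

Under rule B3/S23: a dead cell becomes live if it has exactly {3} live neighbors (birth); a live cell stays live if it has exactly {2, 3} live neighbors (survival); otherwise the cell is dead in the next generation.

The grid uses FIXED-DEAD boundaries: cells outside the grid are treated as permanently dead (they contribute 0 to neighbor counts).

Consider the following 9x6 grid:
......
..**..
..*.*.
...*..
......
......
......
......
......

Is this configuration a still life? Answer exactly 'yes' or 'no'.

Compute generation 1 and compare to generation 0 (given above):
Generation 1:
......
..**..
..*.*.
...*..
......
......
......
......
......
The grids are IDENTICAL -> still life.

Answer: yes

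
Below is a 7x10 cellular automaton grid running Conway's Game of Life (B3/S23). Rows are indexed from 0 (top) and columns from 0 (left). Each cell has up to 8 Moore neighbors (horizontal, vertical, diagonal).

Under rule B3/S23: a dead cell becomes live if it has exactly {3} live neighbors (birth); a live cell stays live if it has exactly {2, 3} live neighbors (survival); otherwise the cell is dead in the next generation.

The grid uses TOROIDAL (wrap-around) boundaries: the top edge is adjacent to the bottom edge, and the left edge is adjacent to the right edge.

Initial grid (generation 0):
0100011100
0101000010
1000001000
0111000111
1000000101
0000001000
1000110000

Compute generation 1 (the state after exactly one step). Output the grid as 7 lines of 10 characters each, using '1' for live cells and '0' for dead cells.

Simulating step by step:
Generation 0 (given above): 22 live cells
Generation 1: 28 live cells
(generation 1 grid is the final answer)

Answer: 1110011100
1110010000
1001000000
0110001100
1110001101
1000011001
0000100100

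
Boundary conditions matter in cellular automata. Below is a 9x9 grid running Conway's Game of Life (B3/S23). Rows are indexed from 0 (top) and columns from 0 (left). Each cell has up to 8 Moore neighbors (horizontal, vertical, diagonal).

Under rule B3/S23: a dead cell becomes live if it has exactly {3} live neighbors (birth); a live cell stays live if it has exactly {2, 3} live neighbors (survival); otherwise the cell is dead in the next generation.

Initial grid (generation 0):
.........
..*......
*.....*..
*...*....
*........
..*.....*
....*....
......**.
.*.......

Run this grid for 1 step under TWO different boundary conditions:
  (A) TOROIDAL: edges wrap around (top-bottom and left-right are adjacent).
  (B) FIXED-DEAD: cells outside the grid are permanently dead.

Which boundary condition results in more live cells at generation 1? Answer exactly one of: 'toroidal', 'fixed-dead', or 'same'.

Under TOROIDAL boundary, generation 1:
.........
.........
.*.......
**......*
**......*
.........
.......*.
.........
.........
Population = 8

Under FIXED-DEAD boundary, generation 1:
.........
.........
.*.......
**.......
.*.......
.........
.......*.
.........
.........
Population = 5

Comparison: toroidal=8, fixed-dead=5 -> toroidal

Answer: toroidal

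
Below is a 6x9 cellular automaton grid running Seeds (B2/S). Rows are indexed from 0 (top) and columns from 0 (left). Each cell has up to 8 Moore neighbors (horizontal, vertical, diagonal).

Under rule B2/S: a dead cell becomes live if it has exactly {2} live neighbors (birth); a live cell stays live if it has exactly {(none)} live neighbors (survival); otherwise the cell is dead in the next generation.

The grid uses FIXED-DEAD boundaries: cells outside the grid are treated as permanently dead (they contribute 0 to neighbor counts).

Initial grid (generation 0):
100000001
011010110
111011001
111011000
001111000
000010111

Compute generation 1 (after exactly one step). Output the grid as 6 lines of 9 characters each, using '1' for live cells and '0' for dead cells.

Answer: 001101100
000000000
000000000
000000000
100000001
001000000

Derivation:
Simulating step by step:
Generation 0 (given above): 26 live cells
Generation 1: 7 live cells
(generation 1 grid is the final answer)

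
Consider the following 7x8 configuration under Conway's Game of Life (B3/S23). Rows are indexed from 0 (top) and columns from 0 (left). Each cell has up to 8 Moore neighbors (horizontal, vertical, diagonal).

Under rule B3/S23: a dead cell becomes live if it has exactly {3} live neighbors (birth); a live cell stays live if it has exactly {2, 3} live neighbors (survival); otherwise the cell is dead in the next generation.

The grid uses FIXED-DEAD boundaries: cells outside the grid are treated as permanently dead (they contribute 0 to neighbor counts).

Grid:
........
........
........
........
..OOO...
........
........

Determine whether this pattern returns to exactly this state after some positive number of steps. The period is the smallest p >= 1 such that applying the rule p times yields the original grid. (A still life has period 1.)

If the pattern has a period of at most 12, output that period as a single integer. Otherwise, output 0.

Answer: 2

Derivation:
Simulating and comparing each generation to the original:
Gen 0 (original, given above): 3 live cells
Gen 1: 3 live cells, differs from original
Gen 2: 3 live cells, MATCHES original -> period = 2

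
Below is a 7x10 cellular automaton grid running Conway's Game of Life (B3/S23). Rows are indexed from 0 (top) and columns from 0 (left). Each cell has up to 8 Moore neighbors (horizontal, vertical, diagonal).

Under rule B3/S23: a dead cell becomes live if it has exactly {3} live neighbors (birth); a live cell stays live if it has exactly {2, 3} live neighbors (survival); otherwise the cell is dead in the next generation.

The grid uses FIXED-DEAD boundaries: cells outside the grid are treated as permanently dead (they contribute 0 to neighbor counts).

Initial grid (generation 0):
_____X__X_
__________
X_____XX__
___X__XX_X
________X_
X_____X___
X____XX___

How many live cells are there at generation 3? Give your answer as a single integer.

Simulating step by step:
Generation 0 (given above): 15 live cells
Generation 1: 13 live cells
__________
______XX__
______XXX_
______X___
______X_X_
_____XXX__
_____XX___
Generation 2: 9 live cells
__________
______X_X_
_____X__X_
_____XX_X_
__________
__________
_____X_X__
Generation 3: 7 live cells
__________
_______X__
_____X__XX
_____XXX__
__________
__________
__________
Population at generation 3: 7

Answer: 7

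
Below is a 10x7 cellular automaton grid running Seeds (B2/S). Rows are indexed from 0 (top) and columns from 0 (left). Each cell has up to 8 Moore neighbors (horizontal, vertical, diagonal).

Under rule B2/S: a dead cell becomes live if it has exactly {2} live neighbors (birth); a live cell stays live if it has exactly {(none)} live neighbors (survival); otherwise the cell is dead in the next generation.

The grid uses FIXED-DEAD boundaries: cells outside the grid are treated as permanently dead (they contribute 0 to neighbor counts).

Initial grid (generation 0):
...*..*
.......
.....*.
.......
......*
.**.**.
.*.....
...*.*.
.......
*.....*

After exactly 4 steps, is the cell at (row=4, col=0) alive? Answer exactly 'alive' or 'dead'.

Answer: dead

Derivation:
Simulating step by step:
Generation 0 (given above): 13 live cells
Generation 1: 19 live cells
.......
....***
.......
.....**
.****..
*..*..*
*.....*
..*.*..
....***
.......
Generation 2: 9 live cells
....*.*
.......
.......
.*.....
*......
.......
..*.*..
.*.....
.......
....*.*
Generation 3: 12 live cells
.....*.
.....*.
.......
*......
.*.....
.*.*...
.*.*...
..**...
.....*.
.....*.
Generation 4: 13 live cells
....*.*
....*.*
.......
.*.....
.......
....*..
*......
.*.....
..**..*
....*.*

Cell (4,0) at generation 4: 0 -> dead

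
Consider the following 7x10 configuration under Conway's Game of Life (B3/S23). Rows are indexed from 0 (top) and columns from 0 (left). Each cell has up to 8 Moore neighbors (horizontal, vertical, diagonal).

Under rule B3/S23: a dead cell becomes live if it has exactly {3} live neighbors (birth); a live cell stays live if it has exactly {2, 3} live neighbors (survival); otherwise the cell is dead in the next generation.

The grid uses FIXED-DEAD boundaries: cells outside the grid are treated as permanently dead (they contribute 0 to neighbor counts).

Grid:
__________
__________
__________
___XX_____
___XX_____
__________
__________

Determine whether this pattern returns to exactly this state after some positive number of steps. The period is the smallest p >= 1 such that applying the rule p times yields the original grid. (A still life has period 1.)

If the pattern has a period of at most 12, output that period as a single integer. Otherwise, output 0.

Simulating and comparing each generation to the original:
Gen 0 (original, given above): 4 live cells
Gen 1: 4 live cells, MATCHES original -> period = 1

Answer: 1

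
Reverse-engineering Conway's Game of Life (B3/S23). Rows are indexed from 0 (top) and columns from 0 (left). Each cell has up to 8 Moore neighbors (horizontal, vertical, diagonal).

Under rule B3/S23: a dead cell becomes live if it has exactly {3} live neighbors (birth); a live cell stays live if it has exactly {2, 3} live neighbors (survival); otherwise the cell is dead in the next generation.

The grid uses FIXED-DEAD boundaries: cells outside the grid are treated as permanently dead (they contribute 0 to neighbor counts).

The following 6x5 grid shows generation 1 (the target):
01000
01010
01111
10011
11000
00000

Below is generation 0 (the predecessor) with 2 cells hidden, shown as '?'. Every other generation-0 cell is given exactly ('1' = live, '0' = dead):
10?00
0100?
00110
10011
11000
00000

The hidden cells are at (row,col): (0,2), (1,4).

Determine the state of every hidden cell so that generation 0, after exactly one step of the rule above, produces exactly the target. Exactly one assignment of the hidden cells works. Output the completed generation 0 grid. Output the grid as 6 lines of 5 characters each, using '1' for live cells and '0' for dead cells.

Answer: 10100
01000
00110
10011
11000
00000

Derivation:
Hidden generation-0 cells (in order): (0,2), (1,4).
A hidden cell only influences target cells in its own 3x3 neighborhood. Try each of the 2^2 = 4 assignments, step the completed generation 0 forward once under B3/S23, and compare with the target:
  (0,2)=0 (1,4)=0 -> step gives (0,1)='0' but target has '1' -> reject
  (0,2)=0 (1,4)=1 -> step gives (0,1)='0' but target has '1' -> reject
  (0,2)=1 (1,4)=0 -> step reproduces the target at every cell -> ACCEPT
  (0,2)=1 (1,4)=1 -> step gives (1,3)='0' but target has '1' -> reject
Unique solution: (0,2)=live, (1,4)=dead.
Check: live-neighbor counts of every cell in the completed generation 0:
13110
23431
23333
24432
22222
22100
Applying B3/S23 to generation 0 with these counts gives:
01000
01010
01111
10011
11000
00000
which matches the target exactly.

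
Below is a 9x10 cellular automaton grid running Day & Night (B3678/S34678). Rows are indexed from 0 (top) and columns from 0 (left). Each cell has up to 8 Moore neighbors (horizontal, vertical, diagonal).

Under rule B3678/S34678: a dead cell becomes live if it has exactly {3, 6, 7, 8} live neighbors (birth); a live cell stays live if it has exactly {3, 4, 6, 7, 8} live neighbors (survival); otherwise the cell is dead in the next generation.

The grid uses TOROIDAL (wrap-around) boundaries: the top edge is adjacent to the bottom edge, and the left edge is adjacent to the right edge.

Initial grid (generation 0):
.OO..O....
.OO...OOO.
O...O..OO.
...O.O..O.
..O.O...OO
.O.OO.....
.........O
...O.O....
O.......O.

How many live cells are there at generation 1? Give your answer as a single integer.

Answer: 36

Derivation:
Simulating step by step:
Generation 0 (given above): 27 live cells
Generation 1: 36 live cells
OOO...O.OO
OOOO.OOOOO
.OOO.O..O.
...O....O.
..O.OO....
O.OO....OO
..OO......
.........O
.OO.O.....
Population at generation 1: 36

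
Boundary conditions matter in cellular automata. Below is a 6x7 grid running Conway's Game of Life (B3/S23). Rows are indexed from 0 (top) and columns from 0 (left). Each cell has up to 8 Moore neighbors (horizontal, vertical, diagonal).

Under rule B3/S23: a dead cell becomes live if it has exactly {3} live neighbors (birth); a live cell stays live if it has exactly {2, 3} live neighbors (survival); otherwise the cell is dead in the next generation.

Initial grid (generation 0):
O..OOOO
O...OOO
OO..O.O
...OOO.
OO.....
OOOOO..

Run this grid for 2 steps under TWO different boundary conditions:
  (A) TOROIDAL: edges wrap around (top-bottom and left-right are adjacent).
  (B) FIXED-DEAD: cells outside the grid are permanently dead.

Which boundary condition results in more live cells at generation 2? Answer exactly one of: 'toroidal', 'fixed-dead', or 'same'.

Under TOROIDAL boundary, generation 2:
.......
.......
..OOO..
OOOOOO.
...O.OO
......O
Population = 13

Under FIXED-DEAD boundary, generation 2:
.......
OO.....
OOOOOO.
O.OOOOO
.....O.
.O.....
Population = 16

Comparison: toroidal=13, fixed-dead=16 -> fixed-dead

Answer: fixed-dead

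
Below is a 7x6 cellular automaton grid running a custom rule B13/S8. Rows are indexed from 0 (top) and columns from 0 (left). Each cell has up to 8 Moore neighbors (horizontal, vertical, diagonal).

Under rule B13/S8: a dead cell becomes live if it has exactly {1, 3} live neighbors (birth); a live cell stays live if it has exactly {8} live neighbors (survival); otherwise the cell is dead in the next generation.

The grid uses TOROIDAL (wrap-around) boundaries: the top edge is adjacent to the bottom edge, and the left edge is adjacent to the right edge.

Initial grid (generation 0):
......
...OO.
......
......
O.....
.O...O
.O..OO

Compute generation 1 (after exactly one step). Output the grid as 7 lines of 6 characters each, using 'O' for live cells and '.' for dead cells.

Answer: .O.O.O
..O..O
..O..O
OO...O
..O.O.
...OO.
...O..

Derivation:
Simulating step by step:
Generation 0 (given above): 8 live cells
Generation 1: 15 live cells
(generation 1 grid is the final answer)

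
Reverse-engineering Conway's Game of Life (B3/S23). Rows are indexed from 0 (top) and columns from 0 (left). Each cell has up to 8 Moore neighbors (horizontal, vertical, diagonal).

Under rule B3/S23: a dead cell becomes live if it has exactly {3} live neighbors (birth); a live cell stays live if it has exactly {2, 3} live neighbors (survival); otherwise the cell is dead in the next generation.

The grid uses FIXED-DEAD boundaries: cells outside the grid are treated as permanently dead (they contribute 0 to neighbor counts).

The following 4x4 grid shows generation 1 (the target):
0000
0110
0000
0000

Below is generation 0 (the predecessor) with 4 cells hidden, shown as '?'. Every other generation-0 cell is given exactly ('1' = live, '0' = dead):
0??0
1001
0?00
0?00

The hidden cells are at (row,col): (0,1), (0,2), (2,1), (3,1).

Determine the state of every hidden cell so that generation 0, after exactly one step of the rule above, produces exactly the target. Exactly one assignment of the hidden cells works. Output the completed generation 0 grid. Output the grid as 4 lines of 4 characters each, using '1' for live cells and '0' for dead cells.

Answer: 0010
1001
0100
0000

Derivation:
Hidden generation-0 cells (in order): (0,1), (0,2), (2,1), (3,1).
A hidden cell only influences target cells in its own 3x3 neighborhood. Try each of the 2^4 = 16 assignments, step the completed generation 0 forward once under B3/S23, and compare with the target:
  (0,1)=0 (0,2)=0 (2,1)=0 (3,1)=0 -> step gives (1,1)='0' but target has '1' -> reject
  (0,1)=0 (0,2)=0 (2,1)=0 (3,1)=1 -> step gives (1,1)='0' but target has '1' -> reject
  (0,1)=0 (0,2)=0 (2,1)=1 (3,1)=0 -> step gives (1,1)='0' but target has '1' -> reject
  (0,1)=0 (0,2)=0 (2,1)=1 (3,1)=1 -> step gives (1,1)='0' but target has '1' -> reject
  (0,1)=0 (0,2)=1 (2,1)=0 (3,1)=0 -> step gives (1,1)='0' but target has '1' -> reject
  (0,1)=0 (0,2)=1 (2,1)=0 (3,1)=1 -> step gives (1,1)='0' but target has '1' -> reject
  (0,1)=0 (0,2)=1 (2,1)=1 (3,1)=0 -> step reproduces the target at every cell -> ACCEPT
  (0,1)=0 (0,2)=1 (2,1)=1 (3,1)=1 -> step gives (2,0)='1' but target has '0' -> reject
  (0,1)=1 (0,2)=0 (2,1)=0 (3,1)=0 -> step gives (1,1)='0' but target has '1' -> reject
  (0,1)=1 (0,2)=0 (2,1)=0 (3,1)=1 -> step gives (1,1)='0' but target has '1' -> reject
  (0,1)=1 (0,2)=0 (2,1)=1 (3,1)=0 -> step gives (1,0)='1' but target has '0' -> reject
  (0,1)=1 (0,2)=0 (2,1)=1 (3,1)=1 -> step gives (1,0)='1' but target has '0' -> reject
  (0,1)=1 (0,2)=1 (2,1)=0 (3,1)=0 -> step gives (0,1)='1' but target has '0' -> reject
  (0,1)=1 (0,2)=1 (2,1)=0 (3,1)=1 -> step gives (0,1)='1' but target has '0' -> reject
  (0,1)=1 (0,2)=1 (2,1)=1 (3,1)=0 -> step gives (0,1)='1' but target has '0' -> reject
  (0,1)=1 (0,2)=1 (2,1)=1 (3,1)=1 -> step gives (0,1)='1' but target has '0' -> reject
Unique solution: (0,1)=dead, (0,2)=live, (2,1)=live, (3,1)=dead.
Check: live-neighbor counts of every cell in the completed generation 0:
1212
1331
2121
1110
Applying B3/S23 to generation 0 with these counts gives:
0000
0110
0000
0000
which matches the target exactly.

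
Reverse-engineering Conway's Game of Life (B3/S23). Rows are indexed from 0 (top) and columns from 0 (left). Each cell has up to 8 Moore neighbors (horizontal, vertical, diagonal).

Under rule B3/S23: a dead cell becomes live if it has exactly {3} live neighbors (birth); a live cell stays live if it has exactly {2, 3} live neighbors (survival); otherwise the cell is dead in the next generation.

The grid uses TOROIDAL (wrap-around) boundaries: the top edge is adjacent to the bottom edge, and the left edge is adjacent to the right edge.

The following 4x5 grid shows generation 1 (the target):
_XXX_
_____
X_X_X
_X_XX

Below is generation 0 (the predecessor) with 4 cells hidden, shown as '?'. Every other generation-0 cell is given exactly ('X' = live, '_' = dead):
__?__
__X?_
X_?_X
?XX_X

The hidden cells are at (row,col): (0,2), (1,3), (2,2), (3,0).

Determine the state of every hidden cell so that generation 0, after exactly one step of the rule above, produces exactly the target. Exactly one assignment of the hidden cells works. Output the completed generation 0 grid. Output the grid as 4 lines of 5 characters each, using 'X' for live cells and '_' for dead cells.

Answer: _____
__X__
X___X
_XX_X

Derivation:
Hidden generation-0 cells (in order): (0,2), (1,3), (2,2), (3,0).
A hidden cell only influences target cells in its own 3x3 neighborhood. Try each of the 2^4 = 16 assignments, step the completed generation 0 forward once under B3/S23, and compare with the target:
  (0,2)=_ (1,3)=_ (2,2)=_ (3,0)=_ -> step reproduces the target at every cell -> ACCEPT
  (0,2)=_ (1,3)=_ (2,2)=_ (3,0)=X -> step gives (0,0)='X' but target has '_' -> reject
  (0,2)=_ (1,3)=_ (2,2)=X (3,0)=_ -> step gives (1,1)='X' but target has '_' -> reject
  (0,2)=_ (1,3)=_ (2,2)=X (3,0)=X -> step gives (0,0)='X' but target has '_' -> reject
  (0,2)=_ (1,3)=X (2,2)=_ (3,0)=_ -> step gives (0,2)='_' but target has 'X' -> reject
  (0,2)=_ (1,3)=X (2,2)=_ (3,0)=X -> step gives (0,0)='X' but target has '_' -> reject
  (0,2)=_ (1,3)=X (2,2)=X (3,0)=_ -> step gives (0,2)='_' but target has 'X' -> reject
  (0,2)=_ (1,3)=X (2,2)=X (3,0)=X -> step gives (0,0)='X' but target has '_' -> reject
  (0,2)=X (1,3)=_ (2,2)=_ (3,0)=_ -> step gives (0,1)='_' but target has 'X' -> reject
  (0,2)=X (1,3)=_ (2,2)=_ (3,0)=X -> step gives (0,0)='X' but target has '_' -> reject
  (0,2)=X (1,3)=_ (2,2)=X (3,0)=_ -> step gives (0,1)='_' but target has 'X' -> reject
  (0,2)=X (1,3)=_ (2,2)=X (3,0)=X -> step gives (0,0)='X' but target has '_' -> reject
  (0,2)=X (1,3)=X (2,2)=_ (3,0)=_ -> step gives (0,1)='_' but target has 'X' -> reject
  (0,2)=X (1,3)=X (2,2)=_ (3,0)=X -> step gives (0,0)='X' but target has '_' -> reject
  (0,2)=X (1,3)=X (2,2)=X (3,0)=_ -> step gives (0,1)='_' but target has 'X' -> reject
  (0,2)=X (1,3)=X (2,2)=X (3,0)=X -> step gives (0,0)='X' but target has '_' -> reject
Unique solution: (0,2)=dead, (1,3)=dead, (2,2)=dead, (3,0)=dead.
Check: live-neighbor counts of every cell in the completed generation 0:
23331
22022
34342
42132
Applying B3/S23 to generation 0 with these counts gives:
_XXX_
_____
X_X_X
_X_XX
which matches the target exactly.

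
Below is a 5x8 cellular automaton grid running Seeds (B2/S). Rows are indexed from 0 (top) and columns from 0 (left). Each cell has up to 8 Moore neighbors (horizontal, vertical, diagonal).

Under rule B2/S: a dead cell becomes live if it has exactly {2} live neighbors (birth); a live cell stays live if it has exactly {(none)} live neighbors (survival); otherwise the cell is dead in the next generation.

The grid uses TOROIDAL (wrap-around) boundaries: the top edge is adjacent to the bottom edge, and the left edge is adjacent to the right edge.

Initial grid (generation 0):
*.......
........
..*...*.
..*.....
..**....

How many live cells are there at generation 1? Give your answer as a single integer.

Answer: 7

Derivation:
Simulating step by step:
Generation 0 (given above): 6 live cells
Generation 1: 7 live cells
.***....
.*.....*
.*.*....
........
........
Population at generation 1: 7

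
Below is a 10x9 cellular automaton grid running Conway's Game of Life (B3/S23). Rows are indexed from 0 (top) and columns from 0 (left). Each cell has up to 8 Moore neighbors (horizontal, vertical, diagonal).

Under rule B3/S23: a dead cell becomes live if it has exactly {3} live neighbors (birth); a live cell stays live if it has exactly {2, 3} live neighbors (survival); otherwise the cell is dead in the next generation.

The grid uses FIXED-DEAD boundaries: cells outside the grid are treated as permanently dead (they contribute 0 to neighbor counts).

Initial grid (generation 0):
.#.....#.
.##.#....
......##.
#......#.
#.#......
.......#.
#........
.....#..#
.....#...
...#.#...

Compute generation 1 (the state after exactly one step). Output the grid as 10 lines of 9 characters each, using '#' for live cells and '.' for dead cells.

Answer: .##......
.##...##.
.#....##.
.#....##.
.#.......
.#.......
.........
.........
.....##..
....#....

Derivation:
Simulating step by step:
Generation 0 (given above): 18 live cells
Generation 1: 17 live cells
(generation 1 grid is the final answer)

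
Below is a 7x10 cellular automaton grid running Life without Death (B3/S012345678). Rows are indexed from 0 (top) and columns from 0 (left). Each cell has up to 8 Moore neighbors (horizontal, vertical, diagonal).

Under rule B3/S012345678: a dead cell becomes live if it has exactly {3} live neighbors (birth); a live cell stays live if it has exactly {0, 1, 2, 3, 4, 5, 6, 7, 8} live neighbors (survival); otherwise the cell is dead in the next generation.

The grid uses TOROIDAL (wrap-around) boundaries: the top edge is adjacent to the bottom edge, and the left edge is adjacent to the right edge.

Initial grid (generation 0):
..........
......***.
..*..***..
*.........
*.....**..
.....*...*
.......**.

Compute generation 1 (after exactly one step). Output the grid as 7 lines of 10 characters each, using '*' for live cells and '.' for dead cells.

Answer: ......*...
.....****.
..*..****.
**...*....
*.....**.*
.....*...*
.......**.

Derivation:
Simulating step by step:
Generation 0 (given above): 15 live cells
Generation 1: 21 live cells
(generation 1 grid is the final answer)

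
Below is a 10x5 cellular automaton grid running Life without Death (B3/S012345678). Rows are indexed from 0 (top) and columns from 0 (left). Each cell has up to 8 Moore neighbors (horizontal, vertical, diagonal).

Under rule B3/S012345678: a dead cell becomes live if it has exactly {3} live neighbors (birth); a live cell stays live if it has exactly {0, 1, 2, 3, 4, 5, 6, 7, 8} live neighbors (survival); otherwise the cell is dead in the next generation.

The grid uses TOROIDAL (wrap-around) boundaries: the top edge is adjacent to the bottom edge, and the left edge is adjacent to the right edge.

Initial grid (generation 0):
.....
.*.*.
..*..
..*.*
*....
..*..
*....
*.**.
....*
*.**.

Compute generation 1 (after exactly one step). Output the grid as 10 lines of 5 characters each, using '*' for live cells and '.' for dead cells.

Answer: .*.**
.***.
.**..
.****
**.*.
.**..
*.***
****.
*...*
*.***

Derivation:
Simulating step by step:
Generation 0 (given above): 15 live cells
Generation 1: 31 live cells
(generation 1 grid is the final answer)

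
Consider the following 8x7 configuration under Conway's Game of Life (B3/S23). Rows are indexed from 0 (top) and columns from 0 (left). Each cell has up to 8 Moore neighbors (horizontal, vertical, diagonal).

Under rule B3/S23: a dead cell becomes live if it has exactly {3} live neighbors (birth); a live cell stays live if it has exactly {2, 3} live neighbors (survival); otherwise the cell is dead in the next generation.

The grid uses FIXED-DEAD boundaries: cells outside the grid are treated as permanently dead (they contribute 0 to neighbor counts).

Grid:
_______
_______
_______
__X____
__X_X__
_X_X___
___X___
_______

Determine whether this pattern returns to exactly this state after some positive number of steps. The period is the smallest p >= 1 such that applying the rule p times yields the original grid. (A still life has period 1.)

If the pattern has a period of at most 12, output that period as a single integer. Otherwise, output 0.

Simulating and comparing each generation to the original:
Gen 0 (original, given above): 6 live cells
Gen 1: 6 live cells, differs from original
Gen 2: 6 live cells, MATCHES original -> period = 2

Answer: 2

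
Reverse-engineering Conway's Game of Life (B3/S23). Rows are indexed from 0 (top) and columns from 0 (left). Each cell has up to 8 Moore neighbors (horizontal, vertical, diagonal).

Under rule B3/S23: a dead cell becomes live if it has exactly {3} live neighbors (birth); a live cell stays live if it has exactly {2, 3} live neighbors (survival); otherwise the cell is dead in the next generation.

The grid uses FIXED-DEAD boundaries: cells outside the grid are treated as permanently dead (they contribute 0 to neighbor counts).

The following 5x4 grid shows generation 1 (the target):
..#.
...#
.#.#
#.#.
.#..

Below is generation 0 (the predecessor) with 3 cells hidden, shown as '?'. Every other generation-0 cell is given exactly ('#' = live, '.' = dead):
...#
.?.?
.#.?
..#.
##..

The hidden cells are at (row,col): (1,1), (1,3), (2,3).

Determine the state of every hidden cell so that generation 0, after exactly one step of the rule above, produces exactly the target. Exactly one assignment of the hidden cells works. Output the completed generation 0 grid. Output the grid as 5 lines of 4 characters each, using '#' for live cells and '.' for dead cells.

Answer: ...#
.#.#
.#.#
..#.
##..

Derivation:
Hidden generation-0 cells (in order): (1,1), (1,3), (2,3).
A hidden cell only influences target cells in its own 3x3 neighborhood. Try each of the 2^3 = 8 assignments, step the completed generation 0 forward once under B3/S23, and compare with the target:
  (1,1)=. (1,3)=. (2,3)=. -> step gives (0,2)='.' but target has '#' -> reject
  (1,1)=. (1,3)=. (2,3)=# -> step gives (0,2)='.' but target has '#' -> reject
  (1,1)=. (1,3)=# (2,3)=. -> step gives (0,2)='.' but target has '#' -> reject
  (1,1)=. (1,3)=# (2,3)=# -> step gives (0,2)='.' but target has '#' -> reject
  (1,1)=# (1,3)=. (2,3)=. -> step gives (0,2)='.' but target has '#' -> reject
  (1,1)=# (1,3)=. (2,3)=# -> step gives (0,2)='.' but target has '#' -> reject
  (1,1)=# (1,3)=# (2,3)=. -> step gives (1,3)='.' but target has '#' -> reject
  (1,1)=# (1,3)=# (2,3)=# -> step reproduces the target at every cell -> ACCEPT
Unique solution: (1,1)=live, (1,3)=live, (2,3)=live.
Check: live-neighbor counts of every cell in the completed generation 0:
1131
2152
2252
3432
1221
Applying B3/S23 to generation 0 with these counts gives:
..#.
...#
.#.#
#.#.
.#..
which matches the target exactly.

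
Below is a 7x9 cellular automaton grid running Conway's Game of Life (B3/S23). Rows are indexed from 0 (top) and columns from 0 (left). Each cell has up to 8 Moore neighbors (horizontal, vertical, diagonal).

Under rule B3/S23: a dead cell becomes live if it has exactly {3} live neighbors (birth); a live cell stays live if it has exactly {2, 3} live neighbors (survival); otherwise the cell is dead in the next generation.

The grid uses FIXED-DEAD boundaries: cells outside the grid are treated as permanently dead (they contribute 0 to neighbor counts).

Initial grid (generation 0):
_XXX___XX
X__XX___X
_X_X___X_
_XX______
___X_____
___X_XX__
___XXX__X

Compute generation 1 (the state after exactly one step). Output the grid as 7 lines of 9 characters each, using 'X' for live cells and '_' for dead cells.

Answer: _XXXX__XX
X___X___X
XX_XX____
_X_X_____
___XX____
__XX_XX__
___X_XX__

Derivation:
Simulating step by step:
Generation 0 (given above): 22 live cells
Generation 1: 24 live cells
(generation 1 grid is the final answer)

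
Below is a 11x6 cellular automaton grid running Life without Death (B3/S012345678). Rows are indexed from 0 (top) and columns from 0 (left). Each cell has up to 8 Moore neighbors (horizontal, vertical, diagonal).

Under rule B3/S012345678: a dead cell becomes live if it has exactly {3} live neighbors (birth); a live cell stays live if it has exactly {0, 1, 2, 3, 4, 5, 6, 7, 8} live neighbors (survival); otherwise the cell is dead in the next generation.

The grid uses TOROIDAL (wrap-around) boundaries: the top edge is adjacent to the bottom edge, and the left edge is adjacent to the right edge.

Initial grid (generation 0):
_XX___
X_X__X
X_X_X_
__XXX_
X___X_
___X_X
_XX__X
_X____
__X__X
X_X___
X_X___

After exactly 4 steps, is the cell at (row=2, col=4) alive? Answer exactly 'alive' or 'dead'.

Simulating step by step:
Generation 0 (given above): 25 live cells
Generation 1: 35 live cells
_XXX_X
X_X__X
X_X_X_
__XXX_
X_X_X_
_XXX_X
_XX_XX
_X____
X_X__X
X_XX_X
X_XX__
Generation 2: 39 live cells
_XXX_X
X_X__X
X_X_X_
__XXX_
X_X_X_
_XXX_X
_XX_XX
_X_XX_
X_XXXX
X_XX_X
X_XX__
Generation 3: 39 live cells
_XXX_X
X_X__X
X_X_X_
__XXX_
X_X_X_
_XXX_X
_XX_XX
_X_XX_
X_XXXX
X_XX_X
X_XX__
Generation 4: 39 live cells
_XXX_X
X_X__X
X_X_X_
__XXX_
X_X_X_
_XXX_X
_XX_XX
_X_XX_
X_XXXX
X_XX_X
X_XX__

Cell (2,4) at generation 4: 1 -> alive

Answer: alive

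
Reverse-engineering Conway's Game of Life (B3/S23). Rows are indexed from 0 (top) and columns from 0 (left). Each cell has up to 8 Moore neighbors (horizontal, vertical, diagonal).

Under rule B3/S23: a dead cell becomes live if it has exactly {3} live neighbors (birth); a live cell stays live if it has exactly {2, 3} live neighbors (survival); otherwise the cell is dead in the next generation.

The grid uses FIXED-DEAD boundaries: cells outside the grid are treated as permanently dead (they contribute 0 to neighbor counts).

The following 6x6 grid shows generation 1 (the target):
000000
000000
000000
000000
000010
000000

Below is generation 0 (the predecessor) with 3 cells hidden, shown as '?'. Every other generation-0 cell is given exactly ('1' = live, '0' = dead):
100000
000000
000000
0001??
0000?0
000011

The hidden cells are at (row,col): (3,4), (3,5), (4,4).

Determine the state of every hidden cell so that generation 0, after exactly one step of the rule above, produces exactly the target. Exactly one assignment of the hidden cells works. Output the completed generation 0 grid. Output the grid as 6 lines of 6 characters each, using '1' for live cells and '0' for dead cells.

Hidden generation-0 cells (in order): (3,4), (3,5), (4,4).
A hidden cell only influences target cells in its own 3x3 neighborhood. Try each of the 2^3 = 8 assignments, step the completed generation 0 forward once under B3/S23, and compare with the target:
  (3,4)=0 (3,5)=0 (4,4)=0 -> step reproduces the target at every cell -> ACCEPT
  (3,4)=0 (3,5)=0 (4,4)=1 -> step gives (4,3)='1' but target has '0' -> reject
  (3,4)=0 (3,5)=1 (4,4)=0 -> step gives (4,4)='0' but target has '1' -> reject
  (3,4)=0 (3,5)=1 (4,4)=1 -> step gives (3,4)='1' but target has '0' -> reject
  (3,4)=1 (3,5)=0 (4,4)=0 -> step gives (4,3)='1' but target has '0' -> reject
  (3,4)=1 (3,5)=0 (4,4)=1 -> step gives (3,3)='1' but target has '0' -> reject
  (3,4)=1 (3,5)=1 (4,4)=0 -> step gives (2,4)='1' but target has '0' -> reject
  (3,4)=1 (3,5)=1 (4,4)=1 -> step gives (2,4)='1' but target has '0' -> reject
Unique solution: (3,4)=dead, (3,5)=dead, (4,4)=dead.
Check: live-neighbor counts of every cell in the completed generation 0:
010000
110000
001110
001010
001232
000111
Applying B3/S23 to generation 0 with these counts gives:
000000
000000
000000
000000
000010
000000
which matches the target exactly.

Answer: 100000
000000
000000
000100
000000
000011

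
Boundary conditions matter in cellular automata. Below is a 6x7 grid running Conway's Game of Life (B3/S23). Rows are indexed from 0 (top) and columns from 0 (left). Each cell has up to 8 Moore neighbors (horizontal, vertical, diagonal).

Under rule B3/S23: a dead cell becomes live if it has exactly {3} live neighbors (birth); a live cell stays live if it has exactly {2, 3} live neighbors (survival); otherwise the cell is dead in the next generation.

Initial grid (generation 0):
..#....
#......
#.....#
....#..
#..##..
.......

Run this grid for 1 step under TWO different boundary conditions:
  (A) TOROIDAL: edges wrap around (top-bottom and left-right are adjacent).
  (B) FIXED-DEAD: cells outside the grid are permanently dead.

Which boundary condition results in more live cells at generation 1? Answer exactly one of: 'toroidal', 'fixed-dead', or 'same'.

Under TOROIDAL boundary, generation 1:
.......
##....#
#.....#
#..####
...##..
...#...
Population = 13

Under FIXED-DEAD boundary, generation 1:
.......
.#.....
.......
...###.
...##..
.......
Population = 6

Comparison: toroidal=13, fixed-dead=6 -> toroidal

Answer: toroidal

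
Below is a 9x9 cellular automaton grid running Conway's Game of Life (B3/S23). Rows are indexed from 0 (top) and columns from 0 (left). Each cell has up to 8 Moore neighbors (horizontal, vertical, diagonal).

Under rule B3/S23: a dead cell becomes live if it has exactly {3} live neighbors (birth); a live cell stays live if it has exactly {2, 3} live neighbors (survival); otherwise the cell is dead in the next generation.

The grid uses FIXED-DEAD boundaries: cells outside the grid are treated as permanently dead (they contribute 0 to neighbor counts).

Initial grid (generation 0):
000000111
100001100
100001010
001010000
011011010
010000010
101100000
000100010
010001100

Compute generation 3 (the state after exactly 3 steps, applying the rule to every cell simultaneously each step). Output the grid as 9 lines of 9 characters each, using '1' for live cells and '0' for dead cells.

Answer: 000000110
000000010
000111100
011000100
011000110
101100000
111100000
111011000
000001000

Derivation:
Simulating step by step:
Generation 0 (given above): 26 live cells
Generation 1: 26 live cells
000001110
000001001
010011000
001010000
011011100
100010100
011100000
010110100
000000100
Generation 2: 23 live cells
000001110
000000010
000111000
001000100
011010100
100010100
110000000
010111000
000001000
Generation 3: 27 live cells
(generation 3 grid is the final answer)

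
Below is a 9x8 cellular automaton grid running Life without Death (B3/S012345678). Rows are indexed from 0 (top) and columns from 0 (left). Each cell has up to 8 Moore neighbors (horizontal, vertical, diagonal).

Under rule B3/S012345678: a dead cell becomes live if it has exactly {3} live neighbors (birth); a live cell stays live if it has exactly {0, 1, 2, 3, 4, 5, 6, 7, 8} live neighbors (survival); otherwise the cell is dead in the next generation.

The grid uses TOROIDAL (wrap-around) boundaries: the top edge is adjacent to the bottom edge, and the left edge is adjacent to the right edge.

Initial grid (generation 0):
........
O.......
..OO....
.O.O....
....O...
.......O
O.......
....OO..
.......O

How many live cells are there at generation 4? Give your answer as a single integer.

Simulating step by step:
Generation 0 (given above): 11 live cells
Generation 1: 13 live cells
........
O.......
.OOO....
.O.OO...
....O...
.......O
O.......
....OO..
.......O
Generation 2: 18 live cells
........
OOO.....
OOOOO...
.O.OO...
...OO...
.......O
O.......
....OO..
.......O
Generation 3: 23 live cells
OO......
OOO.....
OOOOO...
OO.OOO..
..OOO...
.......O
O.......
....OO..
.......O
Generation 4: 33 live cells
OOO....O
OOO....O
OOOOOO.O
OO.OOO..
OOOOOO..
...O...O
O.......
....OO..
O......O
Population at generation 4: 33

Answer: 33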